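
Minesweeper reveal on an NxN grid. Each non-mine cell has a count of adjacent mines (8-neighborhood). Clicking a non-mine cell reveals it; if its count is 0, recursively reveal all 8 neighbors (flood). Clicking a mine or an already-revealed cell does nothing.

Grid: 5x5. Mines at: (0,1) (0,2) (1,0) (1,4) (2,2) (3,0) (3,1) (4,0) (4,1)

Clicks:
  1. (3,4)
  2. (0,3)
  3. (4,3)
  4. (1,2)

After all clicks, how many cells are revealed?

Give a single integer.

Click 1 (3,4) count=0: revealed 8 new [(2,3) (2,4) (3,2) (3,3) (3,4) (4,2) (4,3) (4,4)] -> total=8
Click 2 (0,3) count=2: revealed 1 new [(0,3)] -> total=9
Click 3 (4,3) count=0: revealed 0 new [(none)] -> total=9
Click 4 (1,2) count=3: revealed 1 new [(1,2)] -> total=10

Answer: 10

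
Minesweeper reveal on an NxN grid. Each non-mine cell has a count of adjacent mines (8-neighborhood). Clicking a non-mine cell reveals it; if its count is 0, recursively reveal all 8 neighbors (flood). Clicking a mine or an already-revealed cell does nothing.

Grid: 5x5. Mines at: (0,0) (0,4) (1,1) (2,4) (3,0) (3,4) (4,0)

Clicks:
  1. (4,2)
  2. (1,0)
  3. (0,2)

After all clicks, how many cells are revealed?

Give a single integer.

Answer: 11

Derivation:
Click 1 (4,2) count=0: revealed 9 new [(2,1) (2,2) (2,3) (3,1) (3,2) (3,3) (4,1) (4,2) (4,3)] -> total=9
Click 2 (1,0) count=2: revealed 1 new [(1,0)] -> total=10
Click 3 (0,2) count=1: revealed 1 new [(0,2)] -> total=11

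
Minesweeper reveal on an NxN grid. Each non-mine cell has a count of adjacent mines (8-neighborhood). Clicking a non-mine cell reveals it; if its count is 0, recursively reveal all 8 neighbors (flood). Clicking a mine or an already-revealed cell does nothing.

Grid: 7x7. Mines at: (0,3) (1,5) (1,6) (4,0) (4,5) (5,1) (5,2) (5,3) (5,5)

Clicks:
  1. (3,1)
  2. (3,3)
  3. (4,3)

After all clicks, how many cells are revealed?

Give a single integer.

Click 1 (3,1) count=1: revealed 1 new [(3,1)] -> total=1
Click 2 (3,3) count=0: revealed 21 new [(0,0) (0,1) (0,2) (1,0) (1,1) (1,2) (1,3) (1,4) (2,0) (2,1) (2,2) (2,3) (2,4) (3,0) (3,2) (3,3) (3,4) (4,1) (4,2) (4,3) (4,4)] -> total=22
Click 3 (4,3) count=2: revealed 0 new [(none)] -> total=22

Answer: 22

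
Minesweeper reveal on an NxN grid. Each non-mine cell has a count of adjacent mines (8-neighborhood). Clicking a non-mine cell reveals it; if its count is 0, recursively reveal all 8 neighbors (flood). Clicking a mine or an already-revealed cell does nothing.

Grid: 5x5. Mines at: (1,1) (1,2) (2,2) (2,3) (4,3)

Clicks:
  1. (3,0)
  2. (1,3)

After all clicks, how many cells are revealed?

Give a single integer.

Click 1 (3,0) count=0: revealed 8 new [(2,0) (2,1) (3,0) (3,1) (3,2) (4,0) (4,1) (4,2)] -> total=8
Click 2 (1,3) count=3: revealed 1 new [(1,3)] -> total=9

Answer: 9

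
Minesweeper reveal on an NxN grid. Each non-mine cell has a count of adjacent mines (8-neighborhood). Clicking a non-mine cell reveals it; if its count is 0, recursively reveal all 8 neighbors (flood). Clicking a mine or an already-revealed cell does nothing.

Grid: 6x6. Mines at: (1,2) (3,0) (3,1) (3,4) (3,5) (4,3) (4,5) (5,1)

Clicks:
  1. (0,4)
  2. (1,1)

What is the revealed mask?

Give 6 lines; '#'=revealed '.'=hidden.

Click 1 (0,4) count=0: revealed 9 new [(0,3) (0,4) (0,5) (1,3) (1,4) (1,5) (2,3) (2,4) (2,5)] -> total=9
Click 2 (1,1) count=1: revealed 1 new [(1,1)] -> total=10

Answer: ...###
.#.###
...###
......
......
......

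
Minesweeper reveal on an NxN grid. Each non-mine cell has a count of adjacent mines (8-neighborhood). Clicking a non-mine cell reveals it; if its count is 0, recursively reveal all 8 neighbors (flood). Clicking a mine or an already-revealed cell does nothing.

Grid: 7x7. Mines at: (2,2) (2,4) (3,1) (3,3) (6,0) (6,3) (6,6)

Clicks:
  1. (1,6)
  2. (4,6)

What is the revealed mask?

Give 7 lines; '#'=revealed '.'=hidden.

Answer: #######
#######
##...##
....###
....###
....###
.......

Derivation:
Click 1 (1,6) count=0: revealed 27 new [(0,0) (0,1) (0,2) (0,3) (0,4) (0,5) (0,6) (1,0) (1,1) (1,2) (1,3) (1,4) (1,5) (1,6) (2,0) (2,1) (2,5) (2,6) (3,4) (3,5) (3,6) (4,4) (4,5) (4,6) (5,4) (5,5) (5,6)] -> total=27
Click 2 (4,6) count=0: revealed 0 new [(none)] -> total=27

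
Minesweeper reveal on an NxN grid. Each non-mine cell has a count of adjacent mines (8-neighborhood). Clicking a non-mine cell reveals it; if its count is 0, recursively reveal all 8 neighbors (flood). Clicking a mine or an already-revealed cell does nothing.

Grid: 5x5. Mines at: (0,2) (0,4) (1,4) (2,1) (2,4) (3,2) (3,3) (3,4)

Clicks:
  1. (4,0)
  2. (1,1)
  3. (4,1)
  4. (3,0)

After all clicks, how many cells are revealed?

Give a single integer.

Click 1 (4,0) count=0: revealed 4 new [(3,0) (3,1) (4,0) (4,1)] -> total=4
Click 2 (1,1) count=2: revealed 1 new [(1,1)] -> total=5
Click 3 (4,1) count=1: revealed 0 new [(none)] -> total=5
Click 4 (3,0) count=1: revealed 0 new [(none)] -> total=5

Answer: 5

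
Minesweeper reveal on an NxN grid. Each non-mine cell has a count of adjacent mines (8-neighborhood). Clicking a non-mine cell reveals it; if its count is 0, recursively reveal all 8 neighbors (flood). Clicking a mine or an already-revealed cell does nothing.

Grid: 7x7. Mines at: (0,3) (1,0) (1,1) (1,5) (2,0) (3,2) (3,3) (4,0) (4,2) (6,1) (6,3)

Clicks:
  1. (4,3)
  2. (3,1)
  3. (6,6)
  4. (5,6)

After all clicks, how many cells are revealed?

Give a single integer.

Answer: 17

Derivation:
Click 1 (4,3) count=3: revealed 1 new [(4,3)] -> total=1
Click 2 (3,1) count=4: revealed 1 new [(3,1)] -> total=2
Click 3 (6,6) count=0: revealed 15 new [(2,4) (2,5) (2,6) (3,4) (3,5) (3,6) (4,4) (4,5) (4,6) (5,4) (5,5) (5,6) (6,4) (6,5) (6,6)] -> total=17
Click 4 (5,6) count=0: revealed 0 new [(none)] -> total=17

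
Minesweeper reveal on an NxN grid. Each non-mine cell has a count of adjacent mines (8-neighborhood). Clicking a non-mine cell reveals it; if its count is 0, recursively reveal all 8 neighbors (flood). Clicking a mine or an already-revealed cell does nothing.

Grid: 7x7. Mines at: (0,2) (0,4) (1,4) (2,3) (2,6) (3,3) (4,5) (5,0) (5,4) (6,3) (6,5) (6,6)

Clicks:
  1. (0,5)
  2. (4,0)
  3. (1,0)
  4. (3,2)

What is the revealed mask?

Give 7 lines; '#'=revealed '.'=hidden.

Click 1 (0,5) count=2: revealed 1 new [(0,5)] -> total=1
Click 2 (4,0) count=1: revealed 1 new [(4,0)] -> total=2
Click 3 (1,0) count=0: revealed 13 new [(0,0) (0,1) (1,0) (1,1) (1,2) (2,0) (2,1) (2,2) (3,0) (3,1) (3,2) (4,1) (4,2)] -> total=15
Click 4 (3,2) count=2: revealed 0 new [(none)] -> total=15

Answer: ##...#.
###....
###....
###....
###....
.......
.......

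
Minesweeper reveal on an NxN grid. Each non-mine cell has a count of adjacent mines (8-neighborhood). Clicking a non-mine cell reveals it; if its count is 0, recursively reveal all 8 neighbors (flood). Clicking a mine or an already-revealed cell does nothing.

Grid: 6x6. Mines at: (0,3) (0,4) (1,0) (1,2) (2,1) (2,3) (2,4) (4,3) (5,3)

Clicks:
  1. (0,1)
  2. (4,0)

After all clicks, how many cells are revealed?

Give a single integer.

Answer: 10

Derivation:
Click 1 (0,1) count=2: revealed 1 new [(0,1)] -> total=1
Click 2 (4,0) count=0: revealed 9 new [(3,0) (3,1) (3,2) (4,0) (4,1) (4,2) (5,0) (5,1) (5,2)] -> total=10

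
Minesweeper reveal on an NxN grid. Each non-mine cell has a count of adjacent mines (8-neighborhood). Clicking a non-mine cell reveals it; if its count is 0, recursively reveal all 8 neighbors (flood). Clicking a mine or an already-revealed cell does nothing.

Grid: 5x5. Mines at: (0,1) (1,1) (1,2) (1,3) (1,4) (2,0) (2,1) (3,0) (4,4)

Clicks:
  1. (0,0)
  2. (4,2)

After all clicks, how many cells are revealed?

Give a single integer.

Click 1 (0,0) count=2: revealed 1 new [(0,0)] -> total=1
Click 2 (4,2) count=0: revealed 6 new [(3,1) (3,2) (3,3) (4,1) (4,2) (4,3)] -> total=7

Answer: 7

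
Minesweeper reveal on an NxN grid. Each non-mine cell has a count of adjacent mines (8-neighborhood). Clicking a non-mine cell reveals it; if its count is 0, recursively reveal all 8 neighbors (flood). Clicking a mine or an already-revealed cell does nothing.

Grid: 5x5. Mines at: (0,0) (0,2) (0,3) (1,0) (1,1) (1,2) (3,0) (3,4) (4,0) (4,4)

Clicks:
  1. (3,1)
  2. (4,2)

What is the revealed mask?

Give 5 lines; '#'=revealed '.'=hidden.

Answer: .....
.....
.###.
.###.
.###.

Derivation:
Click 1 (3,1) count=2: revealed 1 new [(3,1)] -> total=1
Click 2 (4,2) count=0: revealed 8 new [(2,1) (2,2) (2,3) (3,2) (3,3) (4,1) (4,2) (4,3)] -> total=9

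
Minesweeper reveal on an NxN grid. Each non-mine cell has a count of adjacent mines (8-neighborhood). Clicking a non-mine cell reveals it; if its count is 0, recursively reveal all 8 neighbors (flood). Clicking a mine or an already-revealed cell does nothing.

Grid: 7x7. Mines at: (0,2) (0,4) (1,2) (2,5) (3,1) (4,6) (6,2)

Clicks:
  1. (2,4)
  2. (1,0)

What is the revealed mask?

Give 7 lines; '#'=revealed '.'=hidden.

Answer: ##.....
##.....
##..#..
.......
.......
.......
.......

Derivation:
Click 1 (2,4) count=1: revealed 1 new [(2,4)] -> total=1
Click 2 (1,0) count=0: revealed 6 new [(0,0) (0,1) (1,0) (1,1) (2,0) (2,1)] -> total=7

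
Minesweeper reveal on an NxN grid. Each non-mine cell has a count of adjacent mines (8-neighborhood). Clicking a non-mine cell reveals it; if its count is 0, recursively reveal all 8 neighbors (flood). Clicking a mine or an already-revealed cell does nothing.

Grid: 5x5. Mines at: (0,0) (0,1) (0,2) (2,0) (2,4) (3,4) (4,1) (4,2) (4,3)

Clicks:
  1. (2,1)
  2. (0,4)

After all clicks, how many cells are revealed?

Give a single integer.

Click 1 (2,1) count=1: revealed 1 new [(2,1)] -> total=1
Click 2 (0,4) count=0: revealed 4 new [(0,3) (0,4) (1,3) (1,4)] -> total=5

Answer: 5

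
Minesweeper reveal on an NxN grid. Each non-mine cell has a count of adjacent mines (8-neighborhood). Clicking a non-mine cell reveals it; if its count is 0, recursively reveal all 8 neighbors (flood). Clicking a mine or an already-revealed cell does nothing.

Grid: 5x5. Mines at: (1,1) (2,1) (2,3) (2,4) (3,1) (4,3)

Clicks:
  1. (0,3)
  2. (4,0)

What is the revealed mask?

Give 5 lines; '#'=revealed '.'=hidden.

Answer: ..###
..###
.....
.....
#....

Derivation:
Click 1 (0,3) count=0: revealed 6 new [(0,2) (0,3) (0,4) (1,2) (1,3) (1,4)] -> total=6
Click 2 (4,0) count=1: revealed 1 new [(4,0)] -> total=7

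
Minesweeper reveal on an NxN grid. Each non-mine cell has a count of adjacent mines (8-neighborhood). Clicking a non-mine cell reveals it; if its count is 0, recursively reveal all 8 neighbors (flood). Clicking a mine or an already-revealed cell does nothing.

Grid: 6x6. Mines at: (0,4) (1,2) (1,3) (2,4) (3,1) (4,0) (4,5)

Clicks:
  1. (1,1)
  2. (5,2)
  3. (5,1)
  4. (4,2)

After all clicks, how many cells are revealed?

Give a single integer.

Answer: 12

Derivation:
Click 1 (1,1) count=1: revealed 1 new [(1,1)] -> total=1
Click 2 (5,2) count=0: revealed 11 new [(3,2) (3,3) (3,4) (4,1) (4,2) (4,3) (4,4) (5,1) (5,2) (5,3) (5,4)] -> total=12
Click 3 (5,1) count=1: revealed 0 new [(none)] -> total=12
Click 4 (4,2) count=1: revealed 0 new [(none)] -> total=12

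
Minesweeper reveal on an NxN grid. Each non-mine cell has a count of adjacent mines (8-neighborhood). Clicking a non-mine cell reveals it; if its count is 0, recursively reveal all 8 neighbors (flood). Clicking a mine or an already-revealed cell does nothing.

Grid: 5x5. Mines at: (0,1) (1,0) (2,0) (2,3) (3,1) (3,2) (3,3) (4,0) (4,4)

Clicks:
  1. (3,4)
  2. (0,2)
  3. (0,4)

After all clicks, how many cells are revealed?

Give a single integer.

Answer: 7

Derivation:
Click 1 (3,4) count=3: revealed 1 new [(3,4)] -> total=1
Click 2 (0,2) count=1: revealed 1 new [(0,2)] -> total=2
Click 3 (0,4) count=0: revealed 5 new [(0,3) (0,4) (1,2) (1,3) (1,4)] -> total=7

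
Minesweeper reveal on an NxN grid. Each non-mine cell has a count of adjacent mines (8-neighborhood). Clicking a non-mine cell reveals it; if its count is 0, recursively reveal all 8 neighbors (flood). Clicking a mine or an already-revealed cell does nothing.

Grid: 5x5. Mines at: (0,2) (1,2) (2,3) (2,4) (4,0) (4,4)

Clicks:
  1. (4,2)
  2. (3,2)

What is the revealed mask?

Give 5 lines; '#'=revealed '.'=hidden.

Answer: .....
.....
.....
.###.
.###.

Derivation:
Click 1 (4,2) count=0: revealed 6 new [(3,1) (3,2) (3,3) (4,1) (4,2) (4,3)] -> total=6
Click 2 (3,2) count=1: revealed 0 new [(none)] -> total=6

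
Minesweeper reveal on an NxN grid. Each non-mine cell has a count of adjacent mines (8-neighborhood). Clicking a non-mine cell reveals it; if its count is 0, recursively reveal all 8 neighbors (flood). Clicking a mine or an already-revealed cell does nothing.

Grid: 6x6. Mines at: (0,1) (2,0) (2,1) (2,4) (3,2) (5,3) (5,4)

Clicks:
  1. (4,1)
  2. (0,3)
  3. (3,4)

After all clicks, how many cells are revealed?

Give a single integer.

Click 1 (4,1) count=1: revealed 1 new [(4,1)] -> total=1
Click 2 (0,3) count=0: revealed 8 new [(0,2) (0,3) (0,4) (0,5) (1,2) (1,3) (1,4) (1,5)] -> total=9
Click 3 (3,4) count=1: revealed 1 new [(3,4)] -> total=10

Answer: 10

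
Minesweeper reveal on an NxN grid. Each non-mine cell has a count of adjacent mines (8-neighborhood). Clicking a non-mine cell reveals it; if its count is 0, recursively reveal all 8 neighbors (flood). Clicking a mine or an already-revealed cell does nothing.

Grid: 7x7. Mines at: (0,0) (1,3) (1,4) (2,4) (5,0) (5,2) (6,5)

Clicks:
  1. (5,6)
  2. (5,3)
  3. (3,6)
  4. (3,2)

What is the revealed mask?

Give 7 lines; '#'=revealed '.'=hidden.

Answer: .....##
###..##
####.##
#######
#######
...####
.......

Derivation:
Click 1 (5,6) count=1: revealed 1 new [(5,6)] -> total=1
Click 2 (5,3) count=1: revealed 1 new [(5,3)] -> total=2
Click 3 (3,6) count=0: revealed 16 new [(0,5) (0,6) (1,5) (1,6) (2,5) (2,6) (3,3) (3,4) (3,5) (3,6) (4,3) (4,4) (4,5) (4,6) (5,4) (5,5)] -> total=18
Click 4 (3,2) count=0: revealed 13 new [(1,0) (1,1) (1,2) (2,0) (2,1) (2,2) (2,3) (3,0) (3,1) (3,2) (4,0) (4,1) (4,2)] -> total=31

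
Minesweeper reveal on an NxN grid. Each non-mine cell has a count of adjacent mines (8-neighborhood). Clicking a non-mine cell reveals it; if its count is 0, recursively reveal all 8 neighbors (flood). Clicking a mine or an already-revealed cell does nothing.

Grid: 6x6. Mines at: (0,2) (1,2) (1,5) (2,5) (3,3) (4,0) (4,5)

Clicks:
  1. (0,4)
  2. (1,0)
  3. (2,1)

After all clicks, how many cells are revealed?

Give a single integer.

Click 1 (0,4) count=1: revealed 1 new [(0,4)] -> total=1
Click 2 (1,0) count=0: revealed 8 new [(0,0) (0,1) (1,0) (1,1) (2,0) (2,1) (3,0) (3,1)] -> total=9
Click 3 (2,1) count=1: revealed 0 new [(none)] -> total=9

Answer: 9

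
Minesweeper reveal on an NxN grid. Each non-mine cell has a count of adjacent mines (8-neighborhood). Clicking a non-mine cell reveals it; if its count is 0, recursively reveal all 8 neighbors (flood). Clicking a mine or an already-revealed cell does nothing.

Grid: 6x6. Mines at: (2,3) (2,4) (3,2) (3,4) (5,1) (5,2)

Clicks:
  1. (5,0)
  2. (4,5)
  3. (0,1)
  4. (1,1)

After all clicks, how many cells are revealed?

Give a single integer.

Click 1 (5,0) count=1: revealed 1 new [(5,0)] -> total=1
Click 2 (4,5) count=1: revealed 1 new [(4,5)] -> total=2
Click 3 (0,1) count=0: revealed 19 new [(0,0) (0,1) (0,2) (0,3) (0,4) (0,5) (1,0) (1,1) (1,2) (1,3) (1,4) (1,5) (2,0) (2,1) (2,2) (3,0) (3,1) (4,0) (4,1)] -> total=21
Click 4 (1,1) count=0: revealed 0 new [(none)] -> total=21

Answer: 21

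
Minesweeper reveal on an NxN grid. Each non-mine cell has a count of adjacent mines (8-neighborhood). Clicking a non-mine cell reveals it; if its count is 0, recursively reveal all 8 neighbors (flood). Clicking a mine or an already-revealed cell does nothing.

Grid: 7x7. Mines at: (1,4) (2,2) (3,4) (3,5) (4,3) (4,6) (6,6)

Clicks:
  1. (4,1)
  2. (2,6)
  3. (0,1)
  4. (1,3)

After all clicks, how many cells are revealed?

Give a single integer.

Click 1 (4,1) count=0: revealed 28 new [(0,0) (0,1) (0,2) (0,3) (1,0) (1,1) (1,2) (1,3) (2,0) (2,1) (3,0) (3,1) (3,2) (4,0) (4,1) (4,2) (5,0) (5,1) (5,2) (5,3) (5,4) (5,5) (6,0) (6,1) (6,2) (6,3) (6,4) (6,5)] -> total=28
Click 2 (2,6) count=1: revealed 1 new [(2,6)] -> total=29
Click 3 (0,1) count=0: revealed 0 new [(none)] -> total=29
Click 4 (1,3) count=2: revealed 0 new [(none)] -> total=29

Answer: 29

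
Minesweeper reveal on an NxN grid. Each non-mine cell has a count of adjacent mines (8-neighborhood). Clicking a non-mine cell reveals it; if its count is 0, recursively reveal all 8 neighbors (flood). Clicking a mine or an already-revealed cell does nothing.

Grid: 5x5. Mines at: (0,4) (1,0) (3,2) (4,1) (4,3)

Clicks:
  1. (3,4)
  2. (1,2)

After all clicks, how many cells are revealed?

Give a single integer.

Answer: 10

Derivation:
Click 1 (3,4) count=1: revealed 1 new [(3,4)] -> total=1
Click 2 (1,2) count=0: revealed 9 new [(0,1) (0,2) (0,3) (1,1) (1,2) (1,3) (2,1) (2,2) (2,3)] -> total=10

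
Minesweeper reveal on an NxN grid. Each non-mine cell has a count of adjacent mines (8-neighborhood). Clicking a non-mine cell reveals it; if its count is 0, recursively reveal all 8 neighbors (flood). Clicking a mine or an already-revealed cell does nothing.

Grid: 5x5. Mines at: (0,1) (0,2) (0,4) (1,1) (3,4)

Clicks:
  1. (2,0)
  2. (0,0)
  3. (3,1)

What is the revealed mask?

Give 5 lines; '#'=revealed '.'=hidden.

Click 1 (2,0) count=1: revealed 1 new [(2,0)] -> total=1
Click 2 (0,0) count=2: revealed 1 new [(0,0)] -> total=2
Click 3 (3,1) count=0: revealed 11 new [(2,1) (2,2) (2,3) (3,0) (3,1) (3,2) (3,3) (4,0) (4,1) (4,2) (4,3)] -> total=13

Answer: #....
.....
####.
####.
####.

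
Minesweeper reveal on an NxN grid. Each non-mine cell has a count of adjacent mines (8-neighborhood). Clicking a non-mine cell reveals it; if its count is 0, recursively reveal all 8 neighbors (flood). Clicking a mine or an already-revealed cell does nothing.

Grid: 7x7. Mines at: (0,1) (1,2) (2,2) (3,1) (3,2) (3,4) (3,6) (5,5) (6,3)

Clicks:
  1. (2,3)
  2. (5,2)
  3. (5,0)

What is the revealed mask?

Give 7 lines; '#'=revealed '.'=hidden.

Click 1 (2,3) count=4: revealed 1 new [(2,3)] -> total=1
Click 2 (5,2) count=1: revealed 1 new [(5,2)] -> total=2
Click 3 (5,0) count=0: revealed 8 new [(4,0) (4,1) (4,2) (5,0) (5,1) (6,0) (6,1) (6,2)] -> total=10

Answer: .......
.......
...#...
.......
###....
###....
###....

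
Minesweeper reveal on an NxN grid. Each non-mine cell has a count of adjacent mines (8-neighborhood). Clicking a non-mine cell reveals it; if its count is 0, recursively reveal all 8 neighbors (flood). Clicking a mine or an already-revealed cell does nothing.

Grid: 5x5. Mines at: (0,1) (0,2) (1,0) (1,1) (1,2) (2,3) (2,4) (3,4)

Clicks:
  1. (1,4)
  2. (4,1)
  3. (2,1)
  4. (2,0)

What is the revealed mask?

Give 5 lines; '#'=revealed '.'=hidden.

Click 1 (1,4) count=2: revealed 1 new [(1,4)] -> total=1
Click 2 (4,1) count=0: revealed 11 new [(2,0) (2,1) (2,2) (3,0) (3,1) (3,2) (3,3) (4,0) (4,1) (4,2) (4,3)] -> total=12
Click 3 (2,1) count=3: revealed 0 new [(none)] -> total=12
Click 4 (2,0) count=2: revealed 0 new [(none)] -> total=12

Answer: .....
....#
###..
####.
####.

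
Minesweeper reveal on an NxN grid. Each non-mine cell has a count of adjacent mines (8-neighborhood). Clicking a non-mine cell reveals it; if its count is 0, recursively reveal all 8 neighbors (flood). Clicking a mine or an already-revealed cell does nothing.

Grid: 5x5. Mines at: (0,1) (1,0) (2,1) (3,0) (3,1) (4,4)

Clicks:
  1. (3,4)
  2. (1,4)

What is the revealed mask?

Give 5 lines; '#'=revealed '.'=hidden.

Answer: ..###
..###
..###
..###
.....

Derivation:
Click 1 (3,4) count=1: revealed 1 new [(3,4)] -> total=1
Click 2 (1,4) count=0: revealed 11 new [(0,2) (0,3) (0,4) (1,2) (1,3) (1,4) (2,2) (2,3) (2,4) (3,2) (3,3)] -> total=12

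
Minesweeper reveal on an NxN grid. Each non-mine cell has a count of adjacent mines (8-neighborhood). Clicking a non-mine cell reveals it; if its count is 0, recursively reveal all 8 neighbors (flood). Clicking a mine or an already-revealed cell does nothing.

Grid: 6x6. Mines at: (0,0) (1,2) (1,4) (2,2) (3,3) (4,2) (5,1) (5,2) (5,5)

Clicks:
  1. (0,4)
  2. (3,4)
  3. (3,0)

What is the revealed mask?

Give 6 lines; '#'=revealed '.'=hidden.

Click 1 (0,4) count=1: revealed 1 new [(0,4)] -> total=1
Click 2 (3,4) count=1: revealed 1 new [(3,4)] -> total=2
Click 3 (3,0) count=0: revealed 8 new [(1,0) (1,1) (2,0) (2,1) (3,0) (3,1) (4,0) (4,1)] -> total=10

Answer: ....#.
##....
##....
##..#.
##....
......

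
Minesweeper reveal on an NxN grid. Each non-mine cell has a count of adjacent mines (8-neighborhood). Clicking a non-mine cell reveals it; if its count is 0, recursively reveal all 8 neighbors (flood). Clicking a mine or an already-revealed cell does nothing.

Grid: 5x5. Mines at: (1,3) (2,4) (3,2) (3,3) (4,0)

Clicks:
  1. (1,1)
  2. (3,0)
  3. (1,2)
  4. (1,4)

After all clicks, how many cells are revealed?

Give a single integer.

Click 1 (1,1) count=0: revealed 11 new [(0,0) (0,1) (0,2) (1,0) (1,1) (1,2) (2,0) (2,1) (2,2) (3,0) (3,1)] -> total=11
Click 2 (3,0) count=1: revealed 0 new [(none)] -> total=11
Click 3 (1,2) count=1: revealed 0 new [(none)] -> total=11
Click 4 (1,4) count=2: revealed 1 new [(1,4)] -> total=12

Answer: 12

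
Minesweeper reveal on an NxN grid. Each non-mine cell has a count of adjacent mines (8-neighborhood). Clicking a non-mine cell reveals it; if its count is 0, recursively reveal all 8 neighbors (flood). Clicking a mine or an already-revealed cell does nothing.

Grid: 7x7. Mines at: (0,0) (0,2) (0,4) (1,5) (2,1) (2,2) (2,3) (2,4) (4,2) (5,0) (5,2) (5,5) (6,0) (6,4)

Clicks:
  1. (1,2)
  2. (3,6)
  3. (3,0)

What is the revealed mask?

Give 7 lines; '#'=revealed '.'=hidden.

Answer: .......
..#....
.....##
#....##
.....##
.......
.......

Derivation:
Click 1 (1,2) count=4: revealed 1 new [(1,2)] -> total=1
Click 2 (3,6) count=0: revealed 6 new [(2,5) (2,6) (3,5) (3,6) (4,5) (4,6)] -> total=7
Click 3 (3,0) count=1: revealed 1 new [(3,0)] -> total=8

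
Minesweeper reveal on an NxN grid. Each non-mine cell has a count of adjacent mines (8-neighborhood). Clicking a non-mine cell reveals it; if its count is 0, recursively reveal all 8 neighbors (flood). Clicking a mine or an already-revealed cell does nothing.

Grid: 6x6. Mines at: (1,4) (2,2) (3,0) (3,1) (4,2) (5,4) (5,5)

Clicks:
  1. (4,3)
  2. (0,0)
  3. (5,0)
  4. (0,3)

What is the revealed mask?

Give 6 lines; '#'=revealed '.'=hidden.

Click 1 (4,3) count=2: revealed 1 new [(4,3)] -> total=1
Click 2 (0,0) count=0: revealed 10 new [(0,0) (0,1) (0,2) (0,3) (1,0) (1,1) (1,2) (1,3) (2,0) (2,1)] -> total=11
Click 3 (5,0) count=0: revealed 4 new [(4,0) (4,1) (5,0) (5,1)] -> total=15
Click 4 (0,3) count=1: revealed 0 new [(none)] -> total=15

Answer: ####..
####..
##....
......
##.#..
##....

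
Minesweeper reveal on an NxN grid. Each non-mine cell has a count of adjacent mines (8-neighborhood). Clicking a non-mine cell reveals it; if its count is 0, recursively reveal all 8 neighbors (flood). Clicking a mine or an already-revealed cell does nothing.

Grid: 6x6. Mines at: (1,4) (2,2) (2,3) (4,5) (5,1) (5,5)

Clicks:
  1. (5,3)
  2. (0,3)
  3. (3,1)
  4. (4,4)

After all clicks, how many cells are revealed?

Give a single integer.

Answer: 11

Derivation:
Click 1 (5,3) count=0: revealed 9 new [(3,2) (3,3) (3,4) (4,2) (4,3) (4,4) (5,2) (5,3) (5,4)] -> total=9
Click 2 (0,3) count=1: revealed 1 new [(0,3)] -> total=10
Click 3 (3,1) count=1: revealed 1 new [(3,1)] -> total=11
Click 4 (4,4) count=2: revealed 0 new [(none)] -> total=11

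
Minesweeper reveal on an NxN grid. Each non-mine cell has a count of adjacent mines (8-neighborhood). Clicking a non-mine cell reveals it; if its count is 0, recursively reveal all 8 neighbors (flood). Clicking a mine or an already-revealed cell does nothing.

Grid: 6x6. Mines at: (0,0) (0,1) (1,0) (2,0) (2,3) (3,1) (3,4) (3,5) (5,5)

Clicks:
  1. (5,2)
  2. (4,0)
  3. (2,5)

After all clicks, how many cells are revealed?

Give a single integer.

Click 1 (5,2) count=0: revealed 10 new [(4,0) (4,1) (4,2) (4,3) (4,4) (5,0) (5,1) (5,2) (5,3) (5,4)] -> total=10
Click 2 (4,0) count=1: revealed 0 new [(none)] -> total=10
Click 3 (2,5) count=2: revealed 1 new [(2,5)] -> total=11

Answer: 11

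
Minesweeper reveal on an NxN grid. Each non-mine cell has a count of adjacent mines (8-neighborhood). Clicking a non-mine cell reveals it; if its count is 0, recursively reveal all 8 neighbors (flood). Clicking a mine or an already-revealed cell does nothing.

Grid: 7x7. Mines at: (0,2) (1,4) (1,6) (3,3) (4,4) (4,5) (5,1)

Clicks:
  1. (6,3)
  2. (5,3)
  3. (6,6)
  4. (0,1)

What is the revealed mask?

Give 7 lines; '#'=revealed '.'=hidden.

Answer: .#.....
.......
.......
.......
.......
..#####
..#####

Derivation:
Click 1 (6,3) count=0: revealed 10 new [(5,2) (5,3) (5,4) (5,5) (5,6) (6,2) (6,3) (6,4) (6,5) (6,6)] -> total=10
Click 2 (5,3) count=1: revealed 0 new [(none)] -> total=10
Click 3 (6,6) count=0: revealed 0 new [(none)] -> total=10
Click 4 (0,1) count=1: revealed 1 new [(0,1)] -> total=11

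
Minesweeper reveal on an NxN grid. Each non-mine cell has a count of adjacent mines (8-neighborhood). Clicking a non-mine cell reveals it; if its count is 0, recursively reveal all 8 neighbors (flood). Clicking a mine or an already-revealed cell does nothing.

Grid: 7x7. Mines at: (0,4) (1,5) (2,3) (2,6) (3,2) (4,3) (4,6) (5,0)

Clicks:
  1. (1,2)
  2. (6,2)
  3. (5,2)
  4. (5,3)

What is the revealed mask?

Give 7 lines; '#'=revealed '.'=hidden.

Click 1 (1,2) count=1: revealed 1 new [(1,2)] -> total=1
Click 2 (6,2) count=0: revealed 12 new [(5,1) (5,2) (5,3) (5,4) (5,5) (5,6) (6,1) (6,2) (6,3) (6,4) (6,5) (6,6)] -> total=13
Click 3 (5,2) count=1: revealed 0 new [(none)] -> total=13
Click 4 (5,3) count=1: revealed 0 new [(none)] -> total=13

Answer: .......
..#....
.......
.......
.......
.######
.######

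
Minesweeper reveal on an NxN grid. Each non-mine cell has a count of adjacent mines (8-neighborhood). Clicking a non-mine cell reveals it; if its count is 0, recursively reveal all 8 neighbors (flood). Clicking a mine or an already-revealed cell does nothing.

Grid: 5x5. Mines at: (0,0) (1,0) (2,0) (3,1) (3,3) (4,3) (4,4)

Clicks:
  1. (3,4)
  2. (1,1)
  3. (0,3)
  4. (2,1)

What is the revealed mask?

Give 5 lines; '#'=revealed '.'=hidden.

Answer: .####
.####
.####
....#
.....

Derivation:
Click 1 (3,4) count=3: revealed 1 new [(3,4)] -> total=1
Click 2 (1,1) count=3: revealed 1 new [(1,1)] -> total=2
Click 3 (0,3) count=0: revealed 11 new [(0,1) (0,2) (0,3) (0,4) (1,2) (1,3) (1,4) (2,1) (2,2) (2,3) (2,4)] -> total=13
Click 4 (2,1) count=3: revealed 0 new [(none)] -> total=13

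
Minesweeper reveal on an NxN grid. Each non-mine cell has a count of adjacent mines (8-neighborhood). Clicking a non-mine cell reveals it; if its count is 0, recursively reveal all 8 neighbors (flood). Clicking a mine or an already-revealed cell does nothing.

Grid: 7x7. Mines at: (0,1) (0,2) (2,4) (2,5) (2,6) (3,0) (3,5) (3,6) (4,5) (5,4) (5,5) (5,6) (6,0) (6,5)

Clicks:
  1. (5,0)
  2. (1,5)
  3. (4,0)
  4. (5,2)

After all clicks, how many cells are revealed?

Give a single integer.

Click 1 (5,0) count=1: revealed 1 new [(5,0)] -> total=1
Click 2 (1,5) count=3: revealed 1 new [(1,5)] -> total=2
Click 3 (4,0) count=1: revealed 1 new [(4,0)] -> total=3
Click 4 (5,2) count=0: revealed 18 new [(1,1) (1,2) (1,3) (2,1) (2,2) (2,3) (3,1) (3,2) (3,3) (4,1) (4,2) (4,3) (5,1) (5,2) (5,3) (6,1) (6,2) (6,3)] -> total=21

Answer: 21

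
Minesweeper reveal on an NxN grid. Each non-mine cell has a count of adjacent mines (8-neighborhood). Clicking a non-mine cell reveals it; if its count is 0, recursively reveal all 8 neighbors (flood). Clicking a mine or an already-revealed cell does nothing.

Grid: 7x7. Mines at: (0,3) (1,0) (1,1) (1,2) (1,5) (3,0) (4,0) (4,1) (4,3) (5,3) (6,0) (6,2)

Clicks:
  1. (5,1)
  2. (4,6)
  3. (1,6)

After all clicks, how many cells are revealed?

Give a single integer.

Click 1 (5,1) count=4: revealed 1 new [(5,1)] -> total=1
Click 2 (4,6) count=0: revealed 15 new [(2,4) (2,5) (2,6) (3,4) (3,5) (3,6) (4,4) (4,5) (4,6) (5,4) (5,5) (5,6) (6,4) (6,5) (6,6)] -> total=16
Click 3 (1,6) count=1: revealed 1 new [(1,6)] -> total=17

Answer: 17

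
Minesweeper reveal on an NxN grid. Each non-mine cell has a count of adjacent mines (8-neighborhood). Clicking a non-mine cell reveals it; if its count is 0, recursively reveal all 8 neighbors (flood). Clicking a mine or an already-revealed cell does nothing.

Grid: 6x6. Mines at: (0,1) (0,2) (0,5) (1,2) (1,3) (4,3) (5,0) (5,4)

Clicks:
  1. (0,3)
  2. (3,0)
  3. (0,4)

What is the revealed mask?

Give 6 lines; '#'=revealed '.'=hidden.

Answer: ...##.
##....
###...
###...
###...
......

Derivation:
Click 1 (0,3) count=3: revealed 1 new [(0,3)] -> total=1
Click 2 (3,0) count=0: revealed 11 new [(1,0) (1,1) (2,0) (2,1) (2,2) (3,0) (3,1) (3,2) (4,0) (4,1) (4,2)] -> total=12
Click 3 (0,4) count=2: revealed 1 new [(0,4)] -> total=13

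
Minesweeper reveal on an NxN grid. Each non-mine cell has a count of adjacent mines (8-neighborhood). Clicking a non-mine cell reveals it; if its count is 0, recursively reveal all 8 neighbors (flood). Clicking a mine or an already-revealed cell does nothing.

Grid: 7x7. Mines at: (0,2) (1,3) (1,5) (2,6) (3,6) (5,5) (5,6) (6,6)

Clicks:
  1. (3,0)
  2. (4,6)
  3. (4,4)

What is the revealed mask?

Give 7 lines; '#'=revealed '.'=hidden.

Click 1 (3,0) count=0: revealed 33 new [(0,0) (0,1) (1,0) (1,1) (1,2) (2,0) (2,1) (2,2) (2,3) (2,4) (2,5) (3,0) (3,1) (3,2) (3,3) (3,4) (3,5) (4,0) (4,1) (4,2) (4,3) (4,4) (4,5) (5,0) (5,1) (5,2) (5,3) (5,4) (6,0) (6,1) (6,2) (6,3) (6,4)] -> total=33
Click 2 (4,6) count=3: revealed 1 new [(4,6)] -> total=34
Click 3 (4,4) count=1: revealed 0 new [(none)] -> total=34

Answer: ##.....
###....
######.
######.
#######
#####..
#####..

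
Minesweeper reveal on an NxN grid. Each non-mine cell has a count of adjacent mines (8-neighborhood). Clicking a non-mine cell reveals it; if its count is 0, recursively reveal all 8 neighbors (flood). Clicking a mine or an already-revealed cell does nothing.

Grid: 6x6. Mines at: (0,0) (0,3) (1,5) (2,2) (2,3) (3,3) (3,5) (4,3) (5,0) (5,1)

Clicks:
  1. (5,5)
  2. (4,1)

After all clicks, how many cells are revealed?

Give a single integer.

Answer: 5

Derivation:
Click 1 (5,5) count=0: revealed 4 new [(4,4) (4,5) (5,4) (5,5)] -> total=4
Click 2 (4,1) count=2: revealed 1 new [(4,1)] -> total=5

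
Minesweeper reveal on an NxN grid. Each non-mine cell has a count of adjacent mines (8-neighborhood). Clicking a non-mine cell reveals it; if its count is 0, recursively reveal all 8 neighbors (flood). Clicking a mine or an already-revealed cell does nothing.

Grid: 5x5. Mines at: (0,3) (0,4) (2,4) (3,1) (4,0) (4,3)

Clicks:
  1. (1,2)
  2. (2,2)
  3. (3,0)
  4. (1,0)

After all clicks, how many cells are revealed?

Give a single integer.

Answer: 10

Derivation:
Click 1 (1,2) count=1: revealed 1 new [(1,2)] -> total=1
Click 2 (2,2) count=1: revealed 1 new [(2,2)] -> total=2
Click 3 (3,0) count=2: revealed 1 new [(3,0)] -> total=3
Click 4 (1,0) count=0: revealed 7 new [(0,0) (0,1) (0,2) (1,0) (1,1) (2,0) (2,1)] -> total=10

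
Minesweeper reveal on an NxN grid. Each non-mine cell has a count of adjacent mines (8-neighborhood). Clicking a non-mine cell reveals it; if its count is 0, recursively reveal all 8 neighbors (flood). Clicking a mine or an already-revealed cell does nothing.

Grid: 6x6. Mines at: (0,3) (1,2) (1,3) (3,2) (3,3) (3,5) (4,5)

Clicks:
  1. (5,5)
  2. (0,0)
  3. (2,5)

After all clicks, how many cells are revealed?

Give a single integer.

Answer: 20

Derivation:
Click 1 (5,5) count=1: revealed 1 new [(5,5)] -> total=1
Click 2 (0,0) count=0: revealed 18 new [(0,0) (0,1) (1,0) (1,1) (2,0) (2,1) (3,0) (3,1) (4,0) (4,1) (4,2) (4,3) (4,4) (5,0) (5,1) (5,2) (5,3) (5,4)] -> total=19
Click 3 (2,5) count=1: revealed 1 new [(2,5)] -> total=20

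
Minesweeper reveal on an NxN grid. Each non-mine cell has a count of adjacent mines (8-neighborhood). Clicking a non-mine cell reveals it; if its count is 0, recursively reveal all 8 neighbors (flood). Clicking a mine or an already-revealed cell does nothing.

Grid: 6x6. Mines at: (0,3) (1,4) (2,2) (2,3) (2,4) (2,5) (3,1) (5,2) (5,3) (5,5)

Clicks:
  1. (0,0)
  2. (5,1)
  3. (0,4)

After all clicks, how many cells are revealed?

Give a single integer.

Click 1 (0,0) count=0: revealed 8 new [(0,0) (0,1) (0,2) (1,0) (1,1) (1,2) (2,0) (2,1)] -> total=8
Click 2 (5,1) count=1: revealed 1 new [(5,1)] -> total=9
Click 3 (0,4) count=2: revealed 1 new [(0,4)] -> total=10

Answer: 10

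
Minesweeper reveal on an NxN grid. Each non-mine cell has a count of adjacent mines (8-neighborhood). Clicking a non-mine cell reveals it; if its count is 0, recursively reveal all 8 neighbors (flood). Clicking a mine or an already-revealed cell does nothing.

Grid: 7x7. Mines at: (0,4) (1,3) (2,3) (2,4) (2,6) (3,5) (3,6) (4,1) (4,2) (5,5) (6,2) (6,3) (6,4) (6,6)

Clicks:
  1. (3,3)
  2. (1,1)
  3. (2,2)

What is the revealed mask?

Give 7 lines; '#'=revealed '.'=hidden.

Answer: ###....
###....
###....
####...
.......
.......
.......

Derivation:
Click 1 (3,3) count=3: revealed 1 new [(3,3)] -> total=1
Click 2 (1,1) count=0: revealed 12 new [(0,0) (0,1) (0,2) (1,0) (1,1) (1,2) (2,0) (2,1) (2,2) (3,0) (3,1) (3,2)] -> total=13
Click 3 (2,2) count=2: revealed 0 new [(none)] -> total=13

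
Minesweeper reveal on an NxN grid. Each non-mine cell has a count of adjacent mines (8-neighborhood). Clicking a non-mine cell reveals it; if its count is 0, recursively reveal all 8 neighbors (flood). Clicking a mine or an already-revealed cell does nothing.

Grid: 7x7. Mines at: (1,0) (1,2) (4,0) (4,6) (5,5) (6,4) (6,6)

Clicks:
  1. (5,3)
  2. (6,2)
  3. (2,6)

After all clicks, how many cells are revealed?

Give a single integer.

Answer: 34

Derivation:
Click 1 (5,3) count=1: revealed 1 new [(5,3)] -> total=1
Click 2 (6,2) count=0: revealed 33 new [(0,3) (0,4) (0,5) (0,6) (1,3) (1,4) (1,5) (1,6) (2,1) (2,2) (2,3) (2,4) (2,5) (2,6) (3,1) (3,2) (3,3) (3,4) (3,5) (3,6) (4,1) (4,2) (4,3) (4,4) (4,5) (5,0) (5,1) (5,2) (5,4) (6,0) (6,1) (6,2) (6,3)] -> total=34
Click 3 (2,6) count=0: revealed 0 new [(none)] -> total=34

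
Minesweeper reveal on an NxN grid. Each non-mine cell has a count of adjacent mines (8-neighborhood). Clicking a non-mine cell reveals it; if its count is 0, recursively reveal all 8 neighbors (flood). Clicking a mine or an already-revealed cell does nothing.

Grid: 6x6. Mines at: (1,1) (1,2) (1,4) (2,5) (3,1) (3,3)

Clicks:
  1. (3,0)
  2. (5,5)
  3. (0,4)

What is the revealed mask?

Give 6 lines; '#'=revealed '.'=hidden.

Click 1 (3,0) count=1: revealed 1 new [(3,0)] -> total=1
Click 2 (5,5) count=0: revealed 14 new [(3,4) (3,5) (4,0) (4,1) (4,2) (4,3) (4,4) (4,5) (5,0) (5,1) (5,2) (5,3) (5,4) (5,5)] -> total=15
Click 3 (0,4) count=1: revealed 1 new [(0,4)] -> total=16

Answer: ....#.
......
......
#...##
######
######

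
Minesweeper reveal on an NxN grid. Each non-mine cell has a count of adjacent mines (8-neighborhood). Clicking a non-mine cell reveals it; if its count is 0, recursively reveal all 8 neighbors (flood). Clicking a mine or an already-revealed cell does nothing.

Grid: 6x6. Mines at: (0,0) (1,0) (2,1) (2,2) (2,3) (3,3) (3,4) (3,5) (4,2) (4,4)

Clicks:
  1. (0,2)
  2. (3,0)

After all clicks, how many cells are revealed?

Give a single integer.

Answer: 13

Derivation:
Click 1 (0,2) count=0: revealed 12 new [(0,1) (0,2) (0,3) (0,4) (0,5) (1,1) (1,2) (1,3) (1,4) (1,5) (2,4) (2,5)] -> total=12
Click 2 (3,0) count=1: revealed 1 new [(3,0)] -> total=13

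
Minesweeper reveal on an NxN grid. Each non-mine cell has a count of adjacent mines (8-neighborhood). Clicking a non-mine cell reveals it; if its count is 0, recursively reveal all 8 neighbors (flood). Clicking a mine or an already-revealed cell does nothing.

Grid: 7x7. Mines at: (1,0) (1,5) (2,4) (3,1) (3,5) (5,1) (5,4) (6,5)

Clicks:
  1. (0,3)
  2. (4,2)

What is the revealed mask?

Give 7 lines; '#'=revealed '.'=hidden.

Click 1 (0,3) count=0: revealed 11 new [(0,1) (0,2) (0,3) (0,4) (1,1) (1,2) (1,3) (1,4) (2,1) (2,2) (2,3)] -> total=11
Click 2 (4,2) count=2: revealed 1 new [(4,2)] -> total=12

Answer: .####..
.####..
.###...
.......
..#....
.......
.......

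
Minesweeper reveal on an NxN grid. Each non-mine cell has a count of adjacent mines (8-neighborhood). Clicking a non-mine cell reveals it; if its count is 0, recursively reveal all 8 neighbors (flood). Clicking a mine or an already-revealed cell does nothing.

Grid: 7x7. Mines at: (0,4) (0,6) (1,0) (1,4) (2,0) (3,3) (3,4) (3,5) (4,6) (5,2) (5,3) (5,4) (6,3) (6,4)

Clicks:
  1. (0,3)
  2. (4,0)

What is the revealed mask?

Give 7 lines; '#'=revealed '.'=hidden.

Click 1 (0,3) count=2: revealed 1 new [(0,3)] -> total=1
Click 2 (4,0) count=0: revealed 8 new [(3,0) (3,1) (4,0) (4,1) (5,0) (5,1) (6,0) (6,1)] -> total=9

Answer: ...#...
.......
.......
##.....
##.....
##.....
##.....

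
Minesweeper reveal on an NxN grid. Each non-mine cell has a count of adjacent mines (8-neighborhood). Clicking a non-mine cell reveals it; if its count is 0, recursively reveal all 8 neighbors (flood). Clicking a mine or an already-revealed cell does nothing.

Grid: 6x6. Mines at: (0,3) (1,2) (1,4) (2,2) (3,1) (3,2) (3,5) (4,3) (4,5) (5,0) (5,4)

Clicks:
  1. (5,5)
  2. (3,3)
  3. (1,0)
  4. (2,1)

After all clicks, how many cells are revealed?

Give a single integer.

Click 1 (5,5) count=2: revealed 1 new [(5,5)] -> total=1
Click 2 (3,3) count=3: revealed 1 new [(3,3)] -> total=2
Click 3 (1,0) count=0: revealed 6 new [(0,0) (0,1) (1,0) (1,1) (2,0) (2,1)] -> total=8
Click 4 (2,1) count=4: revealed 0 new [(none)] -> total=8

Answer: 8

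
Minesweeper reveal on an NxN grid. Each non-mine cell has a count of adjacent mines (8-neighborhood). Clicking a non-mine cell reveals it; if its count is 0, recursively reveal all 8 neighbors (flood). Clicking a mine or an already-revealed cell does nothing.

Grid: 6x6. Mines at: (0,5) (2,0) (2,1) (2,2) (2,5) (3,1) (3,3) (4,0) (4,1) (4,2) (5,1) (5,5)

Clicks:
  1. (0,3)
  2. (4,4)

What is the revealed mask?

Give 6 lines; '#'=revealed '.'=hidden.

Answer: #####.
#####.
......
......
....#.
......

Derivation:
Click 1 (0,3) count=0: revealed 10 new [(0,0) (0,1) (0,2) (0,3) (0,4) (1,0) (1,1) (1,2) (1,3) (1,4)] -> total=10
Click 2 (4,4) count=2: revealed 1 new [(4,4)] -> total=11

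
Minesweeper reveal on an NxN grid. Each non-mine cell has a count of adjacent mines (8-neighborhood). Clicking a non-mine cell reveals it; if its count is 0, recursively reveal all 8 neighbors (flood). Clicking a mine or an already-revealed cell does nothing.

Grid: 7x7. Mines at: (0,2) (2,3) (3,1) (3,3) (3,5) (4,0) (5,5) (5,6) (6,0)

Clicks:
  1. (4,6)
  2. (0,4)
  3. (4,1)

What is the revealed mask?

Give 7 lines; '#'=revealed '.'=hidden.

Answer: ...####
...####
....###
.......
.#....#
.......
.......

Derivation:
Click 1 (4,6) count=3: revealed 1 new [(4,6)] -> total=1
Click 2 (0,4) count=0: revealed 11 new [(0,3) (0,4) (0,5) (0,6) (1,3) (1,4) (1,5) (1,6) (2,4) (2,5) (2,6)] -> total=12
Click 3 (4,1) count=2: revealed 1 new [(4,1)] -> total=13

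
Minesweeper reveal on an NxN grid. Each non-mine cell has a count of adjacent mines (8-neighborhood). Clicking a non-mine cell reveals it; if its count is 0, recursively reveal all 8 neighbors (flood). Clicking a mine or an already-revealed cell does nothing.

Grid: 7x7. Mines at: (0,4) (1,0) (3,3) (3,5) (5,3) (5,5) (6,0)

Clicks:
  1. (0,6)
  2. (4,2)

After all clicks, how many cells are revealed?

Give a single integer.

Answer: 7

Derivation:
Click 1 (0,6) count=0: revealed 6 new [(0,5) (0,6) (1,5) (1,6) (2,5) (2,6)] -> total=6
Click 2 (4,2) count=2: revealed 1 new [(4,2)] -> total=7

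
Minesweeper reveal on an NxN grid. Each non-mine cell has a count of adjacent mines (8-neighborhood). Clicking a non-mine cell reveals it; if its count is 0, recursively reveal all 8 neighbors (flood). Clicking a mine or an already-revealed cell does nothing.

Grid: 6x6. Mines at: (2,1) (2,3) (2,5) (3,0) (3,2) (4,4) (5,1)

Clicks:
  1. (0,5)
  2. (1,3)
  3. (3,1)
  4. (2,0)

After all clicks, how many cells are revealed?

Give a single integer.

Click 1 (0,5) count=0: revealed 12 new [(0,0) (0,1) (0,2) (0,3) (0,4) (0,5) (1,0) (1,1) (1,2) (1,3) (1,4) (1,5)] -> total=12
Click 2 (1,3) count=1: revealed 0 new [(none)] -> total=12
Click 3 (3,1) count=3: revealed 1 new [(3,1)] -> total=13
Click 4 (2,0) count=2: revealed 1 new [(2,0)] -> total=14

Answer: 14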